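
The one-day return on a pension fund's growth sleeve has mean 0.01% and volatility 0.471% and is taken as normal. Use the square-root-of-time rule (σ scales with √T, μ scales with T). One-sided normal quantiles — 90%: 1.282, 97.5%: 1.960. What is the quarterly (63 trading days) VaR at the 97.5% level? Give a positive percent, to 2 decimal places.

σ_{63d} = 0.471% × √63 = 3.738%; μ_{63d} = 63 × 0.01% = 0.630%.
VaR = −(0.630%) + 1.960 × 3.738% = 6.696%.

6.70%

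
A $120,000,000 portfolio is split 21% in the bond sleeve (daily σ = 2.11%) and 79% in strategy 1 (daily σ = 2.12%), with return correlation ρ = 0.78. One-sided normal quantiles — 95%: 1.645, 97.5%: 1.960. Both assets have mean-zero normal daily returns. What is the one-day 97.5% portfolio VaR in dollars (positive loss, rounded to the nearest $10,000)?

$4,800,000

σ_p² = 0.21²·2.11² + 0.79²·2.12² + 2·0.78·0.21·0.79·2.11·2.12 = 4.1590 (%²).
σ_p = √4.1590 = 2.039%.
VaR = 1.960 × 2.039% = 3.996%; on $120,000,000 that is $4,795,200.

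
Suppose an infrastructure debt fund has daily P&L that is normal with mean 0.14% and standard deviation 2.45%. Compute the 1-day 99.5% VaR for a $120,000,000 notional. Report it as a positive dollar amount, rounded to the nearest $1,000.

At 99.5% one-sided, z = 2.576.
VaR = −μ + z·σ = −(0.14%) + 2.576 × 2.45% = 6.171%.
On $120,000,000: 0.06171 × $120,000,000 = $7,405,200.

$7,405,000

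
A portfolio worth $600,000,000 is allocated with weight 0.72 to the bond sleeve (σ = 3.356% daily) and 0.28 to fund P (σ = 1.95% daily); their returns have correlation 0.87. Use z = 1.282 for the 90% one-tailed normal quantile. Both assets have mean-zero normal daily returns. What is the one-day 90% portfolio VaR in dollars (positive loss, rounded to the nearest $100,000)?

$22,300,000

σ_p² = 0.72²·3.356² + 0.28²·1.95² + 2·0.87·0.72·0.28·3.356·1.95 = 8.4323 (%²).
σ_p = √8.4323 = 2.904%.
VaR = 1.282 × 2.904% = 3.723%; on $600,000,000 that is $22,338,000.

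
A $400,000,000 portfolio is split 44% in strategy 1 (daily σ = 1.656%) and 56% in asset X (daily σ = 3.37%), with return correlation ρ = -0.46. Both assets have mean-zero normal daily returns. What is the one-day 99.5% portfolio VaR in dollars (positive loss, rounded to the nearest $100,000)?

$17,300,000

σ_p² = 0.44²·1.656² + 0.56²·3.37² + 2·-0.46·0.44·0.56·1.656·3.37 = 2.8274 (%²).
σ_p = √2.8274 = 1.681%.
At 99.5%, z = 2.576.
VaR = 2.576 × 1.681% = 4.330%; on $400,000,000 that is $17,320,000.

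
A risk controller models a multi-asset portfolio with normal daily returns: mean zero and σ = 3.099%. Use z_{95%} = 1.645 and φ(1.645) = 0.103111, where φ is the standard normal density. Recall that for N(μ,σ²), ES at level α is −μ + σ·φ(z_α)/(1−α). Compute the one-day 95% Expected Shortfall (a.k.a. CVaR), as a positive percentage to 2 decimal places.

6.39%

Tail multiplier: φ(z)/(1−α) = 0.103111 / 0.05 = 2.062.
ES = 3.099% × 2.062 = 6.390%.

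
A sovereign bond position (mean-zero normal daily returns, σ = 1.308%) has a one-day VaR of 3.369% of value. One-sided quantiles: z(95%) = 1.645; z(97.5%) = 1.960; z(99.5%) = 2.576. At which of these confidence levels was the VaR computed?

Implied z = VaR/σ = 3.369 / 1.308 = 2.576.
This matches z(99.5%) = 2.576.

99.5%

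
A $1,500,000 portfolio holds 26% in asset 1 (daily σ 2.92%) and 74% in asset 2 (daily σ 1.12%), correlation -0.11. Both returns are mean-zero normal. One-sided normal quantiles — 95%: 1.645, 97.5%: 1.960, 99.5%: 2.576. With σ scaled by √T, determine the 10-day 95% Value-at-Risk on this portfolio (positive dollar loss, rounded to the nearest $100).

$82,800

σ_p = √(0.26²·2.92² + 0.74²·1.12² + 2·-0.11·0.26·0.74·2.92·1.12) = 1.061%.
σ_{10d} = 1.061% × √10 = 3.355%.
VaR = 1.645 × 3.355% = 5.519%; on $1,500,000 that is $82,785.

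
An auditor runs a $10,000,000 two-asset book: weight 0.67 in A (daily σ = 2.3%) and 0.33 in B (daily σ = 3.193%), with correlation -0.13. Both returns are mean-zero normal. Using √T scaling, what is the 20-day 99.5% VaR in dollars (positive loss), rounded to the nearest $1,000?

$2,016,000

σ_p = √(0.67²·2.3² + 0.33²·3.193² + 2·-0.13·0.67·0.33·2.3·3.193) = 1.750%.
σ_{20d} = 1.750% × √20 = 7.826%.
z(99.5%) = 2.576.
VaR = 2.576 × 7.826% = 20.160%; on $10,000,000 that is $2,016,000.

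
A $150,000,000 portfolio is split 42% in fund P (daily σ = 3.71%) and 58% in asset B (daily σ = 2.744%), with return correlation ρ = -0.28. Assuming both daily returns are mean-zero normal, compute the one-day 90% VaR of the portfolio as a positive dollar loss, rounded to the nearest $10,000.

σ_p² = 0.42²·3.71² + 0.58²·2.744² + 2·-0.28·0.42·0.58·3.71·2.744 = 3.5722 (%²).
σ_p = √3.5722 = 1.890%.
At 90%, z = 1.282.
VaR = 1.282 × 1.890% = 2.423%; on $150,000,000 that is $3,634,500.

$3,630,000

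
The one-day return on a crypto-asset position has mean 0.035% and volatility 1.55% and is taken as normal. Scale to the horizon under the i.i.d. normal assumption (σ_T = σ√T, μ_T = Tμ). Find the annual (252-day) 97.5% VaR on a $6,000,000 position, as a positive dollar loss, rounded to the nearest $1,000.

At 97.5%, z = 1.960.
σ_{252d} = 1.55% × √252 = 24.605%; μ_{252d} = 252 × 0.035% = 8.820%.
VaR = −(8.820%) + 1.960 × 24.605% = 39.406%.
On $6,000,000: 0.39406 × $6,000,000 = $2,364,360.

$2,364,000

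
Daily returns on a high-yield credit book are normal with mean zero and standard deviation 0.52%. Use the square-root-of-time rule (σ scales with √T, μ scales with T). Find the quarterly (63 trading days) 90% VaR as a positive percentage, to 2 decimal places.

At 90%, z = 1.282.
σ_{63d} = 0.52% × √63 = 4.127%.
VaR = 1.282 × 4.127% = 5.291%.

5.29%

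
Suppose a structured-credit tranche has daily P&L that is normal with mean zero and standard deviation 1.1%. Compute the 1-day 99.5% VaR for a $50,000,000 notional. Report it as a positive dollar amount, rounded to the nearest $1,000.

At 99.5% one-sided, z = 2.576.
VaR = z·σ = 2.576 × 1.1% = 2.834%.
On $50,000,000: 0.02834 × $50,000,000 = $1,417,000.

$1,417,000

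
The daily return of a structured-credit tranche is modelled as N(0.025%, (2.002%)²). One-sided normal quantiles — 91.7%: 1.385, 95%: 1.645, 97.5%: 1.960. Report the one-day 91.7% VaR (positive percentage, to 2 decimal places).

VaR = −μ + z·σ = −(0.025%) + 1.385 × 2.002% = 2.748%.

2.75%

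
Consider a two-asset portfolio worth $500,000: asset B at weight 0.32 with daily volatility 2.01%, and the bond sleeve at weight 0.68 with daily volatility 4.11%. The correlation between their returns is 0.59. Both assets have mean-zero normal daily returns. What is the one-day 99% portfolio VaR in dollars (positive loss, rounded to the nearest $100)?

σ_p² = 0.32²·2.01² + 0.68²·4.11² + 2·0.59·0.32·0.68·2.01·4.11 = 10.3458 (%²).
σ_p = √10.3458 = 3.216%.
At 99%, z = 2.326.
VaR = 2.326 × 3.216% = 7.480%; on $500,000 that is $37,400.

$37,400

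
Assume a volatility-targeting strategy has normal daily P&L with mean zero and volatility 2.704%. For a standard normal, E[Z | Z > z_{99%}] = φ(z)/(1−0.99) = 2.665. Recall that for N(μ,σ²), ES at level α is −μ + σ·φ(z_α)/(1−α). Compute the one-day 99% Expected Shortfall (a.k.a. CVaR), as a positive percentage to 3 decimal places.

ES = 2.704% × 2.665 = 7.206%.

7.206%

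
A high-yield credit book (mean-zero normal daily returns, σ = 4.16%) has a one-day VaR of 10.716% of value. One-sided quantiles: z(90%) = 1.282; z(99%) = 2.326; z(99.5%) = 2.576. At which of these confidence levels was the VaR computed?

99.5%

Implied z = VaR/σ = 10.716 / 4.16 = 2.576.
This matches z(99.5%) = 2.576.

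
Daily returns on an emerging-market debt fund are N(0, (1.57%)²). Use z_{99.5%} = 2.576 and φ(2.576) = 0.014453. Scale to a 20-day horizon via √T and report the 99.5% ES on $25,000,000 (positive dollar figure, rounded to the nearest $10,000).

σ_{20d} = 1.57% × √20 = 7.021%.
ES multiplier = φ(z)/(1−α) = 0.014453/0.005 = 2.891.
ES = 7.021% × 2.891 = 20.298%; on $25,000,000: $5,074,500.

$5,070,000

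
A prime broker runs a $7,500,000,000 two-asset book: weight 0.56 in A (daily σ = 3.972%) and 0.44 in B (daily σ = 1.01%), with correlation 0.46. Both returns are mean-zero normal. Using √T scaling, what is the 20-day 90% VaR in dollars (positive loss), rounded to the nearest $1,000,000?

σ_p = √(0.56²·3.972² + 0.44²·1.01² + 2·0.46·0.56·0.44·3.972·1.01) = 2.461%.
σ_{20d} = 2.461% × √20 = 11.006%.
z(90%) = 1.282.
VaR = 1.282 × 11.006% = 14.110%; on $7,500,000,000 that is $1,058,250,000.

$1,058,000,000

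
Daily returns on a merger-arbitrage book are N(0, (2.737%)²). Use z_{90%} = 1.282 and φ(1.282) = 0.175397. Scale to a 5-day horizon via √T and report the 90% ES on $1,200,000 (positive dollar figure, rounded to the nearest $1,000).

σ_{5d} = 2.737% × √5 = 6.120%.
ES multiplier = φ(z)/(1−α) = 0.175397/0.1 = 1.754.
ES = 6.120% × 1.754 = 10.734%; on $1,200,000: $128,808.

$129,000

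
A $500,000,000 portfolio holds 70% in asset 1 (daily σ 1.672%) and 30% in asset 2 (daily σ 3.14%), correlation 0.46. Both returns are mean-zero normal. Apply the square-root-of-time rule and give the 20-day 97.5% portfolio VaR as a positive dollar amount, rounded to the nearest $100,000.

$79,300,000

σ_p = √(0.7²·1.672² + 0.3²·3.14² + 2·0.46·0.7·0.3·1.672·3.14) = 1.809%.
σ_{20d} = 1.809% × √20 = 8.090%.
z(97.5%) = 1.960.
VaR = 1.960 × 8.090% = 15.856%; on $500,000,000 that is $79,280,000.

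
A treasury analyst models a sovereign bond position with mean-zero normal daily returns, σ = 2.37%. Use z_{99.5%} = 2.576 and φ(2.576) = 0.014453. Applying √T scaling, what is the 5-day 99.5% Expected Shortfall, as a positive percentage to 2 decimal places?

15.32%

σ_{5d} = 2.37% × √5 = 5.299%.
ES multiplier = φ(z)/(1−α) = 0.014453/0.005 = 2.891.
ES = 5.299% × 2.891 = 15.319%.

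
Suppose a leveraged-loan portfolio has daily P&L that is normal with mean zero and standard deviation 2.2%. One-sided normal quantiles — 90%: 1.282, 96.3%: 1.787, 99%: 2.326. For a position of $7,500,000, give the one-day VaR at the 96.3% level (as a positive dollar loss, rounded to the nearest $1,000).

$295,000

VaR = z·σ = 1.787 × 2.2% = 3.931%.
On $7,500,000: 0.03931 × $7,500,000 = $294,825.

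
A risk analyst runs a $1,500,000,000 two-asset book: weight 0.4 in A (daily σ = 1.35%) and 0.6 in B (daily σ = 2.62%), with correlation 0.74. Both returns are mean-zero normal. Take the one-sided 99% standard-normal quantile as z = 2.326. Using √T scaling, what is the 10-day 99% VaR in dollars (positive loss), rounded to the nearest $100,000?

σ_p = √(0.4²·1.35² + 0.6²·2.62² + 2·0.74·0.4·0.6·1.35·2.62) = 2.005%.
σ_{10d} = 2.005% × √10 = 6.340%.
VaR = 2.326 × 6.340% = 14.747%; on $1,500,000,000 that is $221,205,000.

$221,200,000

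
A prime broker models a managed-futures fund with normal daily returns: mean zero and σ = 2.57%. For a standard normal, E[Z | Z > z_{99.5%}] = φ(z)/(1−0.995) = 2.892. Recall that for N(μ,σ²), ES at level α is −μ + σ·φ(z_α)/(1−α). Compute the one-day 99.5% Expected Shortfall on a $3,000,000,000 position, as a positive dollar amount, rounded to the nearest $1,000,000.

$223,000,000

ES = 2.57% × 2.892 = 7.432%.
On $3,000,000,000: 0.07432 × $3,000,000,000 = $222,960,000.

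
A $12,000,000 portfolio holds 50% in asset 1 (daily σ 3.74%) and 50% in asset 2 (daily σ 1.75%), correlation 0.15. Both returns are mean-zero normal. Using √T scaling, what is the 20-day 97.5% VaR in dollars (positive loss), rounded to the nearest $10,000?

σ_p = √(0.5²·3.74² + 0.5²·1.75² + 2·0.15·0.5·0.5·3.74·1.75) = 2.180%.
σ_{20d} = 2.180% × √20 = 9.749%.
z(97.5%) = 1.960.
VaR = 1.960 × 9.749% = 19.108%; on $12,000,000 that is $2,292,960.

$2,290,000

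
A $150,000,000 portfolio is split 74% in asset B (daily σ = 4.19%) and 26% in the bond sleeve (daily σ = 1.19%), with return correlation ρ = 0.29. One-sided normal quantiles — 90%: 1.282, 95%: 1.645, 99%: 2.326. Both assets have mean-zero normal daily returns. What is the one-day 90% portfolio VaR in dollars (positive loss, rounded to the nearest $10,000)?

σ_p² = 0.74²·4.19² + 0.26²·1.19² + 2·0.29·0.74·0.26·4.19·1.19 = 10.2659 (%²).
σ_p = √10.2659 = 3.204%.
VaR = 1.282 × 3.204% = 4.108%; on $150,000,000 that is $6,162,000.

$6,160,000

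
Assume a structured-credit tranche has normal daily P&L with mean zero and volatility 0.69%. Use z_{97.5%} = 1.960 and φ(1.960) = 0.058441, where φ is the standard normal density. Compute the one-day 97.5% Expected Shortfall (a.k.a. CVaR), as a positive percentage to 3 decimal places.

Tail multiplier: φ(z)/(1−α) = 0.058441 / 0.025 = 2.338.
ES = 0.69% × 2.338 = 1.613%.

1.613%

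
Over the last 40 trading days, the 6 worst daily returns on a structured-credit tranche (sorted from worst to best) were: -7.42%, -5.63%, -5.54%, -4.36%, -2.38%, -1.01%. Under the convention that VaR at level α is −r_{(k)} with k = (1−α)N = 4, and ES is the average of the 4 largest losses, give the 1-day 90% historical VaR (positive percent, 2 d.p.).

k = 4; the 4th lowest return is -4.36%, so VaR = 4.36%.

4.36%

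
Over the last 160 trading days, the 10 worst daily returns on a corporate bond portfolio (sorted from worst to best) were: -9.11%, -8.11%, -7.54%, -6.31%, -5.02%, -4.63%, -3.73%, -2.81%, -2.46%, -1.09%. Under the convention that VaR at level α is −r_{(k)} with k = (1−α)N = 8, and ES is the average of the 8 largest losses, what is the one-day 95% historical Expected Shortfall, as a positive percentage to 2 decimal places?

The 8 worst returns sum to -47.26%.
ES = −(-47.26%) / 8 = 5.9075% ≈ 5.91%.

5.91%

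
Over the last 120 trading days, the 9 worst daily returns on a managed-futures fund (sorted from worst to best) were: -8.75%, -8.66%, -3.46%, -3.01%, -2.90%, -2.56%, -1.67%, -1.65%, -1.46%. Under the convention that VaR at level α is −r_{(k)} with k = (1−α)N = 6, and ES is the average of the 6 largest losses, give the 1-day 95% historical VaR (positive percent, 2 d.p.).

2.56%

k = 6; the 6th lowest return is -2.56%, so VaR = 2.56%.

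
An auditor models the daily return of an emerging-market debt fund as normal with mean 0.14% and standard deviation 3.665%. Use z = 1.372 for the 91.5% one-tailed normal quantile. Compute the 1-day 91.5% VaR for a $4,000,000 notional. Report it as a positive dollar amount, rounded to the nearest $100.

VaR = −μ + z·σ = −(0.14%) + 1.372 × 3.665% = 4.888%.
On $4,000,000: 0.04888 × $4,000,000 = $195,520.

$195,500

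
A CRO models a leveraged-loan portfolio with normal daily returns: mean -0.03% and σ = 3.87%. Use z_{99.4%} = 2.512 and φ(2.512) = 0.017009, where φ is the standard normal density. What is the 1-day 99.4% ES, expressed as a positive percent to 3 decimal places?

11.001%

Tail multiplier: φ(z)/(1−α) = 0.017009 / 0.006 = 2.835.
ES = −(-0.03%) + 3.87% × 2.835 = 11.001%.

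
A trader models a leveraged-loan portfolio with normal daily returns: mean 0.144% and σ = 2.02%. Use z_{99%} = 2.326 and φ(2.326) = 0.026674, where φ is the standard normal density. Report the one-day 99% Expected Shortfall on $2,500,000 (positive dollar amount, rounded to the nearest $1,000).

$131,000

Tail multiplier: φ(z)/(1−α) = 0.026674 / 0.01 = 2.667.
ES = −(0.144%) + 2.02% × 2.667 = 5.243%.
On $2,500,000: 0.05243 × $2,500,000 = $131,075.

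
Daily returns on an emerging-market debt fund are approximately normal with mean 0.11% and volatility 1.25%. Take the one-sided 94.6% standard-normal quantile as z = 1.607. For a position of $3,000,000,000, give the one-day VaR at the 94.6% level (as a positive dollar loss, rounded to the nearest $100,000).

$57,000,000

VaR = −μ + z·σ = −(0.11%) + 1.607 × 1.25% = 1.899%.
On $3,000,000,000: 0.01899 × $3,000,000,000 = $56,970,000.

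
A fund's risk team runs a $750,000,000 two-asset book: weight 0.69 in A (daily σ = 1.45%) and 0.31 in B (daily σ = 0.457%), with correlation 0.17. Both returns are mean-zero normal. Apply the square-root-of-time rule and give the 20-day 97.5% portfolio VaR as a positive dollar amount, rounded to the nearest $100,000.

$68,000,000

σ_p = √(0.69²·1.45² + 0.31²·0.457² + 2·0.17·0.69·0.31·1.45·0.457) = 1.034%.
σ_{20d} = 1.034% × √20 = 4.624%.
z(97.5%) = 1.960.
VaR = 1.960 × 4.624% = 9.063%; on $750,000,000 that is $67,972,500.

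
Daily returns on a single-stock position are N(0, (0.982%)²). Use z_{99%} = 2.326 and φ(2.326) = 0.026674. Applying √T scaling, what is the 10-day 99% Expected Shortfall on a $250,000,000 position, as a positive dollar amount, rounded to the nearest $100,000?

$20,700,000

σ_{10d} = 0.982% × √10 = 3.105%.
ES multiplier = φ(z)/(1−α) = 0.026674/0.01 = 2.667.
ES = 3.105% × 2.667 = 8.281%; on $250,000,000: $20,702,500.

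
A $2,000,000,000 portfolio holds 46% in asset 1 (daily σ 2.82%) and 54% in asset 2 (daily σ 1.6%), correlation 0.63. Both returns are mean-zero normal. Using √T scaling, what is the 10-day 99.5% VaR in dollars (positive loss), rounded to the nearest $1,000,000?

σ_p = √(0.46²·2.82² + 0.54²·1.6² + 2·0.63·0.46·0.54·2.82·1.6) = 1.960%.
σ_{10d} = 1.960% × √10 = 6.198%.
z(99.5%) = 2.576.
VaR = 2.576 × 6.198% = 15.966%; on $2,000,000,000 that is $319,320,000.

$319,000,000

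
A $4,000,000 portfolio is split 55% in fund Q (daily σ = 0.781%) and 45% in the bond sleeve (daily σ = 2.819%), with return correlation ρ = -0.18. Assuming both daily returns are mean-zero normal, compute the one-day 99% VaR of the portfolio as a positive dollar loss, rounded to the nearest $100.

$117,600

σ_p² = 0.55²·0.781² + 0.45²·2.819² + 2·-0.18·0.55·0.45·0.781·2.819 = 1.5976 (%²).
σ_p = √1.5976 = 1.264%.
At 99%, z = 2.326.
VaR = 2.326 × 1.264% = 2.940%; on $4,000,000 that is $117,600.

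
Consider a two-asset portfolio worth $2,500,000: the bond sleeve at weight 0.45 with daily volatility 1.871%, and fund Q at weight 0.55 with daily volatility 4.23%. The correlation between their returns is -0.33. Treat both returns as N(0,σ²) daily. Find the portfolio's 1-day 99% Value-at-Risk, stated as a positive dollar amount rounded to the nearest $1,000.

$128,000

σ_p² = 0.45²·1.871² + 0.55²·4.23² + 2·-0.33·0.45·0.55·1.871·4.23 = 4.8287 (%²).
σ_p = √4.8287 = 2.197%.
At 99%, z = 2.326.
VaR = 2.326 × 2.197% = 5.110%; on $2,500,000 that is $127,750.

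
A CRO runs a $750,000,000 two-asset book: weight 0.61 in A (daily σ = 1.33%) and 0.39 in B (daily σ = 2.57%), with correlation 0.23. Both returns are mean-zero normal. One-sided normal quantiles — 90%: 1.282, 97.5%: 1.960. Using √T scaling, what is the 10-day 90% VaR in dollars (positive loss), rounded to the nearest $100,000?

$43,400,000

σ_p = √(0.61²·1.33² + 0.39²·2.57² + 2·0.23·0.61·0.39·1.33·2.57) = 1.427%.
σ_{10d} = 1.427% × √10 = 4.513%.
VaR = 1.282 × 4.513% = 5.786%; on $750,000,000 that is $43,395,000.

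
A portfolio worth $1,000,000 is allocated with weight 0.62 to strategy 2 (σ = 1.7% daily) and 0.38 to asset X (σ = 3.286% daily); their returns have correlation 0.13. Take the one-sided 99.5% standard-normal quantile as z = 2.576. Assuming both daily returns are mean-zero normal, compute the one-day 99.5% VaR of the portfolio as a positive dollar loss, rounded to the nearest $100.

$44,700

σ_p² = 0.62²·1.7² + 0.38²·3.286² + 2·0.13·0.62·0.38·1.7·3.286 = 3.0123 (%²).
σ_p = √3.0123 = 1.736%.
VaR = 2.576 × 1.736% = 4.472%; on $1,000,000 that is $44,720.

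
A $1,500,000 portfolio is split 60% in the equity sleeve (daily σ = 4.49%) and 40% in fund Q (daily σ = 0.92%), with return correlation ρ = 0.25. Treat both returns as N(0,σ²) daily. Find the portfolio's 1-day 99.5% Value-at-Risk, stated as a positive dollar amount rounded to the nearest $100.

σ_p² = 0.6²·4.49² + 0.4²·0.92² + 2·0.25·0.6·0.4·4.49·0.92 = 7.8888 (%²).
σ_p = √7.8888 = 2.809%.
At 99.5%, z = 2.576.
VaR = 2.576 × 2.809% = 7.236%; on $1,500,000 that is $108,540.

$108,500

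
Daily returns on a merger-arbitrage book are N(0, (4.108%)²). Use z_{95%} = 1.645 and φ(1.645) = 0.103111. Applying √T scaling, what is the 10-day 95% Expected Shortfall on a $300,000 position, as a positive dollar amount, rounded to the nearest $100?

$80,400

σ_{10d} = 4.108% × √10 = 12.991%.
ES multiplier = φ(z)/(1−α) = 0.103111/0.05 = 2.062.
ES = 12.991% × 2.062 = 26.787%; on $300,000: $80,361.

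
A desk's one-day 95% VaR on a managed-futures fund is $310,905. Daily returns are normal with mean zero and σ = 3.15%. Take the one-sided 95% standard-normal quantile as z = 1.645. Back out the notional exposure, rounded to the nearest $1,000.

$6,000,000

VaR as a fraction of value: z·σ = 1.645 × 3.15% = 5.18175%.
Position = $310,905 / 0.0518175 = $6,000,000.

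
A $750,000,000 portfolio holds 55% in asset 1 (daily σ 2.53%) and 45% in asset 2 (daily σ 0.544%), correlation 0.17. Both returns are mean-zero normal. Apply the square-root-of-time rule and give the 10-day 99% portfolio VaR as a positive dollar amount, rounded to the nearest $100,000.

$80,200,000

σ_p = √(0.55²·2.53² + 0.45²·0.544² + 2·0.17·0.55·0.45·2.53·0.544) = 1.453%.
σ_{10d} = 1.453% × √10 = 4.595%.
z(99%) = 2.326.
VaR = 2.326 × 4.595% = 10.688%; on $750,000,000 that is $80,160,000.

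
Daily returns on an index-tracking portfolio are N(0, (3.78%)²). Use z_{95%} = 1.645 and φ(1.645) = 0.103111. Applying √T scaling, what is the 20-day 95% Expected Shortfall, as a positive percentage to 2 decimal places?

σ_{20d} = 3.78% × √20 = 16.905%.
ES multiplier = φ(z)/(1−α) = 0.103111/0.05 = 2.062.
ES = 16.905% × 2.062 = 34.858%.

34.86%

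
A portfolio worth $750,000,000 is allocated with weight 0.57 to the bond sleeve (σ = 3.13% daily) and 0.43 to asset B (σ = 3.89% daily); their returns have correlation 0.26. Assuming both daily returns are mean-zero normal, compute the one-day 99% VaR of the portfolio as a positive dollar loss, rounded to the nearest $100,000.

σ_p² = 0.57²·3.13² + 0.43²·3.89² + 2·0.26·0.57·0.43·3.13·3.89 = 7.5328 (%²).
σ_p = √7.5328 = 2.745%.
At 99%, z = 2.326.
VaR = 2.326 × 2.745% = 6.385%; on $750,000,000 that is $47,887,500.

$47,900,000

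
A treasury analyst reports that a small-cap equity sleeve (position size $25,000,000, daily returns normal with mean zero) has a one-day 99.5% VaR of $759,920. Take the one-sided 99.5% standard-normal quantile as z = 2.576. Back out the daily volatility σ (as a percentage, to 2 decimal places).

VaR as a fraction: $759,920 / $25,000,000 = 3.040%.
σ = VaR / z = 3.040% / 2.576 = 1.180%.

1.18%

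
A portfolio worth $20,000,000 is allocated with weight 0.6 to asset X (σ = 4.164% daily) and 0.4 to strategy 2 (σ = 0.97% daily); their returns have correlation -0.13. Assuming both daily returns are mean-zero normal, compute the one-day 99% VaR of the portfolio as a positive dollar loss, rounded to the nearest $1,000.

σ_p² = 0.6²·4.164² + 0.4²·0.97² + 2·-0.13·0.6·0.4·4.164·0.97 = 6.1405 (%²).
σ_p = √6.1405 = 2.478%.
At 99%, z = 2.326.
VaR = 2.326 × 2.478% = 5.764%; on $20,000,000 that is $1,152,800.

$1,153,000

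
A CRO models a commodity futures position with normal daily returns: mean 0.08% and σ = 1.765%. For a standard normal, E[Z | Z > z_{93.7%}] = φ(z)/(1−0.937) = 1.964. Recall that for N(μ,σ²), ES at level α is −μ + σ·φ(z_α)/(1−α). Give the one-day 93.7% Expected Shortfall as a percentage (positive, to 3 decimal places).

ES = −(0.08%) + 1.765% × 1.964 = 3.386%.

3.386%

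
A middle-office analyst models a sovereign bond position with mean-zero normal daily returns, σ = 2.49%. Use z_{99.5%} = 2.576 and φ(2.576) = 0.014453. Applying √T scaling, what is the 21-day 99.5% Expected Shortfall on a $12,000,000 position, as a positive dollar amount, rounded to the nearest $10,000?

$3,960,000

σ_{21d} = 2.49% × √21 = 11.411%.
ES multiplier = φ(z)/(1−α) = 0.014453/0.005 = 2.891.
ES = 11.411% × 2.891 = 32.989%; on $12,000,000: $3,958,680.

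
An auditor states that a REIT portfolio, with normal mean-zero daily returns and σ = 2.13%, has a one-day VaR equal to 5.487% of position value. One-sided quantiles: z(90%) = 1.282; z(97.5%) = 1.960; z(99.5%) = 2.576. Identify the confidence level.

99.5%

Implied z = VaR/σ = 5.487 / 2.13 = 2.576.
This matches z(99.5%) = 2.576.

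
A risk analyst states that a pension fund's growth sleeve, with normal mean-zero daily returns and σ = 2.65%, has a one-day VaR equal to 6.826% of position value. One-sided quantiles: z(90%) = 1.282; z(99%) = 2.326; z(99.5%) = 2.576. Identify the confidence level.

Implied z = VaR/σ = 6.826 / 2.65 = 2.576.
This matches z(99.5%) = 2.576.

99.5%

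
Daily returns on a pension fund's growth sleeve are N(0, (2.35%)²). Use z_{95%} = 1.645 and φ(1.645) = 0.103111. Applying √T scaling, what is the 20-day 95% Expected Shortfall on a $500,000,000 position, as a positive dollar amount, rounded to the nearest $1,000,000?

$108,000,000

σ_{20d} = 2.35% × √20 = 10.510%.
ES multiplier = φ(z)/(1−α) = 0.103111/0.05 = 2.062.
ES = 10.510% × 2.062 = 21.672%; on $500,000,000: $108,360,000.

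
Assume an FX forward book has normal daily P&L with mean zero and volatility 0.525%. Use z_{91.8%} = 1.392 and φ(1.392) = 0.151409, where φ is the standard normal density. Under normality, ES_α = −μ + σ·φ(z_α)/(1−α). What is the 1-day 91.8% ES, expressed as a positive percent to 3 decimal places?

0.969%

Tail multiplier: φ(z)/(1−α) = 0.151409 / 0.082 = 1.846.
ES = 0.525% × 1.846 = 0.969%.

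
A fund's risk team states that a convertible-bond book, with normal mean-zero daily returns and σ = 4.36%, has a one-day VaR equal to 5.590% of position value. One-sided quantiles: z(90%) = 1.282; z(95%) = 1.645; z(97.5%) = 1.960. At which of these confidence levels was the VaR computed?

Implied z = VaR/σ = 5.590 / 4.36 = 1.282.
This matches z(90%) = 1.282.

90%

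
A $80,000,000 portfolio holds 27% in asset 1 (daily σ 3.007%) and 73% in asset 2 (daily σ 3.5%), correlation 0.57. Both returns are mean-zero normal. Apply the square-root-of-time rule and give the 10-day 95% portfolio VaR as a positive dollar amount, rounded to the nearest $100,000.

σ_p = √(0.27²·3.007² + 0.73²·3.5² + 2·0.57·0.27·0.73·3.007·3.5) = 3.091%.
σ_{10d} = 3.091% × √10 = 9.775%.
z(95%) = 1.645.
VaR = 1.645 × 9.775% = 16.080%; on $80,000,000 that is $12,864,000.

$12,900,000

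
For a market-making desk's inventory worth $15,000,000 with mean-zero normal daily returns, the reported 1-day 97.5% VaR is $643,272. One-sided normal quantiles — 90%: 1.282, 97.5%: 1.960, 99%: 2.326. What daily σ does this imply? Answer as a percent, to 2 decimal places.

2.19%

VaR as a fraction: $643,272 / $15,000,000 = 4.288%.
σ = VaR / z = 4.288% / 1.960 = 2.188%.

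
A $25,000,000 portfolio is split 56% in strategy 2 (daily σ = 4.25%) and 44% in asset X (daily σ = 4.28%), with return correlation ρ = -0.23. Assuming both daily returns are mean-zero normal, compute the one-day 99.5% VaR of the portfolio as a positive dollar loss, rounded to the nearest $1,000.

σ_p² = 0.56²·4.25² + 0.44²·4.28² + 2·-0.23·0.56·0.44·4.25·4.28 = 7.1491 (%²).
σ_p = √7.1491 = 2.674%.
At 99.5%, z = 2.576.
VaR = 2.576 × 2.674% = 6.888%; on $25,000,000 that is $1,722,000.

$1,722,000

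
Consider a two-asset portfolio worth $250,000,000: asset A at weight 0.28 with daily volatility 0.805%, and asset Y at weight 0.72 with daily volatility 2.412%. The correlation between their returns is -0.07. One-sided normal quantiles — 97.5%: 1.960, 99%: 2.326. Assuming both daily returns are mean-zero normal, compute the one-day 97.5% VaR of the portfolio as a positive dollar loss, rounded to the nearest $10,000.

$8,500,000

σ_p² = 0.28²·0.805² + 0.72²·2.412² + 2·-0.07·0.28·0.72·0.805·2.412 = 3.0119 (%²).
σ_p = √3.0119 = 1.735%.
VaR = 1.960 × 1.735% = 3.401%; on $250,000,000 that is $8,502,500.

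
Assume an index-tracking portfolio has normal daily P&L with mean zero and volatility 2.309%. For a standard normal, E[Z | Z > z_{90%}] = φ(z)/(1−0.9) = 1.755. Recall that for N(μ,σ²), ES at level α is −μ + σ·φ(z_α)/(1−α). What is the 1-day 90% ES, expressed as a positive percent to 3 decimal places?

4.052%

ES = 2.309% × 1.755 = 4.052%.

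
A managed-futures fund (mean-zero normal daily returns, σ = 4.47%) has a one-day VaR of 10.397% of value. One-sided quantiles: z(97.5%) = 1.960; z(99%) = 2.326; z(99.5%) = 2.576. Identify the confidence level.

99%

Implied z = VaR/σ = 10.397 / 4.47 = 2.326.
This matches z(99%) = 2.326.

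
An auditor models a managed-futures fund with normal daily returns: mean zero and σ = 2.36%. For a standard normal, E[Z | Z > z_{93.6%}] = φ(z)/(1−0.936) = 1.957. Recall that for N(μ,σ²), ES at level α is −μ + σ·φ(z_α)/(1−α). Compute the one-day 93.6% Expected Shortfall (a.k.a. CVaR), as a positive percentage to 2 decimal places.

4.62%

ES = 2.36% × 1.957 = 4.619%.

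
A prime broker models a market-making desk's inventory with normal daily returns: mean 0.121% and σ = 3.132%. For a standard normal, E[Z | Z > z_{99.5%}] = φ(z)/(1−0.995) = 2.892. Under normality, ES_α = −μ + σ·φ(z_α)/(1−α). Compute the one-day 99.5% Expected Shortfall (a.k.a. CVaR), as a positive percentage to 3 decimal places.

ES = −(0.121%) + 3.132% × 2.892 = 8.937%.

8.937%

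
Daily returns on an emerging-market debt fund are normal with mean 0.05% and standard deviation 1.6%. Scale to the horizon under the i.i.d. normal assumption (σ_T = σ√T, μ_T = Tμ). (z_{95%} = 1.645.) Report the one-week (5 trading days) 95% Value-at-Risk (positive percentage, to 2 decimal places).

5.64%

σ_{5d} = 1.6% × √5 = 3.578%; μ_{5d} = 5 × 0.05% = 0.250%.
VaR = −(0.250%) + 1.645 × 3.578% = 5.636%.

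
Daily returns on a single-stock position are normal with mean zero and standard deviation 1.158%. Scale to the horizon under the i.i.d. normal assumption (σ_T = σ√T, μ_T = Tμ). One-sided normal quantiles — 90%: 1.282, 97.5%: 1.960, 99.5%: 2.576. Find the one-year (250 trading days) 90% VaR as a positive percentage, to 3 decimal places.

23.473%

σ_{250d} = 1.158% × √250 = 18.310%.
VaR = 1.282 × 18.310% = 23.473%.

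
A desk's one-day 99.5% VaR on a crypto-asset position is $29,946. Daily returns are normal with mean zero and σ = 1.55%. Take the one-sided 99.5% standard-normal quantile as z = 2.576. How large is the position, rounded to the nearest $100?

$750,000

VaR as a fraction of value: z·σ = 2.576 × 1.55% = 3.9928%.
Position = $29,946 / 0.039928 = $750,000.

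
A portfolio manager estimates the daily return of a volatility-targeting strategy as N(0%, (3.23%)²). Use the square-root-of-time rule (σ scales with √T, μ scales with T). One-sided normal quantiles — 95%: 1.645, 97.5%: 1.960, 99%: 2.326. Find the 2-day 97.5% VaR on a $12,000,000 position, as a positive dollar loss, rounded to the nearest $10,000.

$1,070,000

σ_{2d} = 3.23% × √2 = 4.568%.
VaR = 1.960 × 4.568% = 8.953%.
On $12,000,000: 0.08953 × $12,000,000 = $1,074,360.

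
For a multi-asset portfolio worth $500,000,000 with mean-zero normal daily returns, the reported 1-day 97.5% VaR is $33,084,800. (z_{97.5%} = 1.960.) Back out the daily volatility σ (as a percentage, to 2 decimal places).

3.38%

VaR as a fraction: $33,084,800 / $500,000,000 = 6.617%.
σ = VaR / z = 6.617% / 1.960 = 3.376%.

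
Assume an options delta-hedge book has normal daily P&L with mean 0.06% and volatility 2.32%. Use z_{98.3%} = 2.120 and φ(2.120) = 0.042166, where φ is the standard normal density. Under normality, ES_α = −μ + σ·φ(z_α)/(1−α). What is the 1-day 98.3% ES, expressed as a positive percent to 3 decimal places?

Tail multiplier: φ(z)/(1−α) = 0.042166 / 0.017 = 2.480.
ES = −(0.06%) + 2.32% × 2.480 = 5.694%.

5.694%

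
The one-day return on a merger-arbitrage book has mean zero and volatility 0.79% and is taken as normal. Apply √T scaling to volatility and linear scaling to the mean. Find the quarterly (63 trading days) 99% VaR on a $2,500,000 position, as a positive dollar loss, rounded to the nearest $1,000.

At 99%, z = 2.326.
σ_{63d} = 0.79% × √63 = 6.270%.
VaR = 2.326 × 6.270% = 14.584%.
On $2,500,000: 0.14584 × $2,500,000 = $364,600.

$365,000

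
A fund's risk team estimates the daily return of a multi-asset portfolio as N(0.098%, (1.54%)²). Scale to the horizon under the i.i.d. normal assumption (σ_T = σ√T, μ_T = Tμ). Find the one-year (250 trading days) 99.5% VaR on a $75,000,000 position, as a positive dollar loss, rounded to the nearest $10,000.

$28,670,000

At 99.5%, z = 2.576.
σ_{250d} = 1.54% × √250 = 24.350%; μ_{250d} = 250 × 0.098% = 24.500%.
VaR = −(24.500%) + 2.576 × 24.350% = 38.226%.
On $75,000,000: 0.38226 × $75,000,000 = $28,669,500.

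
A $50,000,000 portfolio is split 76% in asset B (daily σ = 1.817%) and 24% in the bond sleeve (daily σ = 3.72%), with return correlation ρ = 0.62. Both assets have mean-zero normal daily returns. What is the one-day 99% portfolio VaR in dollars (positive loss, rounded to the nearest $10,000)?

$2,390,000

σ_p² = 0.76²·1.817² + 0.24²·3.72² + 2·0.62·0.76·0.24·1.817·3.72 = 4.2328 (%²).
σ_p = √4.2328 = 2.057%.
At 99%, z = 2.326.
VaR = 2.326 × 2.057% = 4.785%; on $50,000,000 that is $2,392,500.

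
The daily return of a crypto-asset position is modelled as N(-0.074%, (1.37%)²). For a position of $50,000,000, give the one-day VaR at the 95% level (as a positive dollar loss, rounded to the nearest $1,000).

$1,164,000

At 95% one-sided, z = 1.645.
VaR = −μ + z·σ = −(-0.074%) + 1.645 × 1.37% = 2.328%.
On $50,000,000: 0.02328 × $50,000,000 = $1,164,000.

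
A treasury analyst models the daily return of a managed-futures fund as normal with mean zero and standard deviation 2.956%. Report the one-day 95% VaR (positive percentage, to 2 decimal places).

At 95% one-sided, z = 1.645.
VaR = z·σ = 1.645 × 2.956% = 4.863%.

4.86%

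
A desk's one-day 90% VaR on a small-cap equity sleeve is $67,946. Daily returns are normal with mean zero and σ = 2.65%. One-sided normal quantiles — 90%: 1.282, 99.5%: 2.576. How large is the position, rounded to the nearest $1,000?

$2,000,000

VaR as a fraction of value: z·σ = 1.282 × 2.65% = 3.3973%.
Position = $67,946 / 0.033973 = $2,000,000.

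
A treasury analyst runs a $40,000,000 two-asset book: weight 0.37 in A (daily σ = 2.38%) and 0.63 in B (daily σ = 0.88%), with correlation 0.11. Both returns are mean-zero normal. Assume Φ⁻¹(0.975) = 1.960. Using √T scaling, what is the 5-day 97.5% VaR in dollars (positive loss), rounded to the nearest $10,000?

σ_p = √(0.37²·2.38² + 0.63²·0.88² + 2·0.11·0.37·0.63·2.38·0.88) = 1.091%.
σ_{5d} = 1.091% × √5 = 2.440%.
VaR = 1.960 × 2.440% = 4.782%; on $40,000,000 that is $1,912,800.

$1,910,000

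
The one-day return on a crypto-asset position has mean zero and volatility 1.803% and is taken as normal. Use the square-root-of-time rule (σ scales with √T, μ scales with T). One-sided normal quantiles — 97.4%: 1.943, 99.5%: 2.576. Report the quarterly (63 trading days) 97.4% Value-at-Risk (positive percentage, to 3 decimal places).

27.806%

σ_{63d} = 1.803% × √63 = 14.311%.
VaR = 1.943 × 14.311% = 27.806%.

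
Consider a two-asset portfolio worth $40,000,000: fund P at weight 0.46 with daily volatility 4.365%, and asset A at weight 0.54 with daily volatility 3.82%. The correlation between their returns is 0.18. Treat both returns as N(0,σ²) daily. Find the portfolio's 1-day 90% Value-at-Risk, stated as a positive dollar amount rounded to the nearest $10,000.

$1,600,000

σ_p² = 0.46²·4.365² + 0.54²·3.82² + 2·0.18·0.46·0.54·4.365·3.82 = 9.7779 (%²).
σ_p = √9.7779 = 3.127%.
At 90%, z = 1.282.
VaR = 1.282 × 3.127% = 4.009%; on $40,000,000 that is $1,603,600.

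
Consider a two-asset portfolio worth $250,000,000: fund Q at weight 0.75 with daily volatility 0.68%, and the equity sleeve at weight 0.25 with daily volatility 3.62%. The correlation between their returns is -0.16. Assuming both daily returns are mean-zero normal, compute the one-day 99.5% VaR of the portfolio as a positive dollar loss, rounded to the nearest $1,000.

σ_p² = 0.75²·0.68² + 0.25²·3.62² + 2·-0.16·0.75·0.25·0.68·3.62 = 0.9314 (%²).
σ_p = √0.9314 = 0.965%.
At 99.5%, z = 2.576.
VaR = 2.576 × 0.965% = 2.486%; on $250,000,000 that is $6,215,000.

$6,215,000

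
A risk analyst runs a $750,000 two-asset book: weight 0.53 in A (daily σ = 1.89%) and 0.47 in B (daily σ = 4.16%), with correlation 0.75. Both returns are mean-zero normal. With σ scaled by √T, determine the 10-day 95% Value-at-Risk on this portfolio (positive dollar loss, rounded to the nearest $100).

$108,700

σ_p = √(0.53²·1.89² + 0.47²·4.16² + 2·0.75·0.53·0.47·1.89·4.16) = 2.786%.
σ_{10d} = 2.786% × √10 = 8.810%.
z(95%) = 1.645.
VaR = 1.645 × 8.810% = 14.492%; on $750,000 that is $108,690.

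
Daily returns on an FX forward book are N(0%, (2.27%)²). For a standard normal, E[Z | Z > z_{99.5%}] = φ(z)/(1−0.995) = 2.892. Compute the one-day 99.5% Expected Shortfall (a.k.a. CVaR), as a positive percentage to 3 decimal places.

ES = 2.27% × 2.892 = 6.565%.

6.565%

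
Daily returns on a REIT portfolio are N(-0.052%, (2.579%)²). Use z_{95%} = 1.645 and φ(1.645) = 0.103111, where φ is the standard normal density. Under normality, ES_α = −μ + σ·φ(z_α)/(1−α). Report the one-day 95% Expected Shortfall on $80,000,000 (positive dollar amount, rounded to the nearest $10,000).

$4,300,000

Tail multiplier: φ(z)/(1−α) = 0.103111 / 0.05 = 2.062.
ES = −(-0.052%) + 2.579% × 2.062 = 5.370%.
On $80,000,000: 0.05370 × $80,000,000 = $4,296,000.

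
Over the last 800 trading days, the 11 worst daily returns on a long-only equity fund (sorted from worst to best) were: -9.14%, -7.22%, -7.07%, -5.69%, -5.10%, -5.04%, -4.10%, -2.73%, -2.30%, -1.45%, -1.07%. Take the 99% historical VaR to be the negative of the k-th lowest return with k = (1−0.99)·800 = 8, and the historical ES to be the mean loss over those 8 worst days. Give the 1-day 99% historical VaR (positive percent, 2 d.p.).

2.73%

k = 8; the 8th lowest return is -2.73%, so VaR = 2.73%.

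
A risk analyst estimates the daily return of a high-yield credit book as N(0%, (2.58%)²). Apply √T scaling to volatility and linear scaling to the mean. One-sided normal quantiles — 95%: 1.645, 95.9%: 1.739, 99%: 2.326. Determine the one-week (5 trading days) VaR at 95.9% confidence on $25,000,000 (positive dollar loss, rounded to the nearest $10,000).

σ_{5d} = 2.58% × √5 = 5.769%.
VaR = 1.739 × 5.769% = 10.032%.
On $25,000,000: 0.10032 × $25,000,000 = $2,508,000.

$2,510,000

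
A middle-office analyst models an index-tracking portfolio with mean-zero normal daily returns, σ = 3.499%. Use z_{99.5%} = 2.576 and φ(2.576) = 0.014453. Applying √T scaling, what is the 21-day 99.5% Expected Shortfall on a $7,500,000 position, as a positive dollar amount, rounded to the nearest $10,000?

σ_{21d} = 3.499% × √21 = 16.034%.
ES multiplier = φ(z)/(1−α) = 0.014453/0.005 = 2.891.
ES = 16.034% × 2.891 = 46.354%; on $7,500,000: $3,476,550.

$3,480,000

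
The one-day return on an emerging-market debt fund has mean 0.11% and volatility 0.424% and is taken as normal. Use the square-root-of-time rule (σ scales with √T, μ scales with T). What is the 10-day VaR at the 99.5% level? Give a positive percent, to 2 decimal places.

At 99.5%, z = 2.576.
σ_{10d} = 0.424% × √10 = 1.341%; μ_{10d} = 10 × 0.11% = 1.100%.
VaR = −(1.100%) + 2.576 × 1.341% = 2.354%.

2.35%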